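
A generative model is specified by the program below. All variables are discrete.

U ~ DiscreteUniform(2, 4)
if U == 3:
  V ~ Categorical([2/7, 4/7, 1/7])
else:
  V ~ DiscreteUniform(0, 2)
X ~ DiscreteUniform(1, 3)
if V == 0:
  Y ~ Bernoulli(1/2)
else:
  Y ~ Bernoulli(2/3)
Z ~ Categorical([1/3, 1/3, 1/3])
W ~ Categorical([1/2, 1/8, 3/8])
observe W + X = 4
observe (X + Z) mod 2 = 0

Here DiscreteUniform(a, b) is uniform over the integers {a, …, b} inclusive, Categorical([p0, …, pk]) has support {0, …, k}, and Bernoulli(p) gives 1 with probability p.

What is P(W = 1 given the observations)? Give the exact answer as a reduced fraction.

Enumerate traces; 54 have nonzero weight after conditioning:
  (U=2, V=0, X=2, Y=0, Z=0, W=2) weight 1/432
  (U=2, V=0, X=2, Y=0, Z=2, W=2) weight 1/432
  (U=2, V=0, X=2, Y=1, Z=0, W=2) weight 1/432
  (U=2, V=0, X=2, Y=1, Z=2, W=2) weight 1/432
  (U=2, V=0, X=3, Y=0, Z=1, W=1) weight 1/1296
  (U=2, V=0, X=3, Y=1, Z=1, W=1) weight 1/1296
  (U=2, V=1, X=2, Y=0, Z=0, W=2) weight 1/648
  (U=2, V=1, X=2, Y=0, Z=2, W=2) weight 1/648
  … 46 more
Group by W:
  weight(W=1) = 1/72
  weight(W=2) = 1/12
Total weight = 1/72 + 1/12 = 7/72
P(W=1 | obs) = 1/72 / 7/72 = 1/7
P(W=2 | obs) = 1/12 / 7/72 = 6/7

P(W = 1 | obs) = 1/7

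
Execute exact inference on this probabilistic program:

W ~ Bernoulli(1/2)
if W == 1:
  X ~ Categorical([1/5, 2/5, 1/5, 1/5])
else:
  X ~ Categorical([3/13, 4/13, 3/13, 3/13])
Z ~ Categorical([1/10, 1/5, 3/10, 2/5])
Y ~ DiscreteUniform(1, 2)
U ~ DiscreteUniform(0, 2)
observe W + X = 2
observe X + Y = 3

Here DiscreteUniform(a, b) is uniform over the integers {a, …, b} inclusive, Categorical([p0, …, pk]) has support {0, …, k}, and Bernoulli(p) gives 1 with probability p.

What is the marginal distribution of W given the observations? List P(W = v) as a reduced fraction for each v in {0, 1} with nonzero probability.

P(W=0) = 15/41, P(W=1) = 26/41

Enumerate traces; 24 have nonzero weight after conditioning:
  (W=0, X=2, Z=0, Y=1, U=0) weight 1/520
  (W=0, X=2, Z=0, Y=1, U=1) weight 1/520
  (W=0, X=2, Z=0, Y=1, U=2) weight 1/520
  (W=0, X=2, Z=1, Y=1, U=0) weight 1/260
  (W=0, X=2, Z=1, Y=1, U=1) weight 1/260
  (W=0, X=2, Z=1, Y=1, U=2) weight 1/260
  (W=0, X=2, Z=2, Y=1, U=0) weight 3/520
  (W=0, X=2, Z=2, Y=1, U=1) weight 3/520
  (W=1, X=1, Z=0, Y=2, U=0) weight 1/300
  … 15 more
Group by W:
  weight(W=0) = 3/52
  weight(W=1) = 1/10
Total weight = 3/52 + 1/10 = 41/260
P(W=0 | obs) = 3/52 / 41/260 = 15/41
P(W=1 | obs) = 1/10 / 41/260 = 26/41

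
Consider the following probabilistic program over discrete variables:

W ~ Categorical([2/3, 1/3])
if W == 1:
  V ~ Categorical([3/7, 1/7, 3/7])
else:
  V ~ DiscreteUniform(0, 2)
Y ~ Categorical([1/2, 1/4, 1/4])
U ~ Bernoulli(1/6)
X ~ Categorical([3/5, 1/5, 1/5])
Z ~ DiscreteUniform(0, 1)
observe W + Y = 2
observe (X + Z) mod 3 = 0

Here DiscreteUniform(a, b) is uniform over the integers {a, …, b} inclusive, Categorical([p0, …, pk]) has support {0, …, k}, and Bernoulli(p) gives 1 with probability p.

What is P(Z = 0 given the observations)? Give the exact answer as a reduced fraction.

P(Z = 0 | obs) = 3/4

Enumerate traces; 24 have nonzero weight after conditioning:
  (W=0, V=0, Y=2, U=0, X=0, Z=0) weight 1/72
  (W=0, V=0, Y=2, U=0, X=2, Z=1) weight 1/216
  (W=0, V=0, Y=2, U=1, X=0, Z=0) weight 1/360
  (W=0, V=0, Y=2, U=1, X=2, Z=1) weight 1/1080
  (W=0, V=1, Y=2, U=0, X=0, Z=0) weight 1/72
  (W=0, V=1, Y=2, U=0, X=2, Z=1) weight 1/216
  (W=0, V=1, Y=2, U=1, X=0, Z=0) weight 1/360
  (W=0, V=1, Y=2, U=1, X=2, Z=1) weight 1/1080
  … 16 more
Group by Z:
  weight(Z=0) = 3/40
  weight(Z=1) = 1/40
Total weight = 3/40 + 1/40 = 1/10
P(Z=0 | obs) = 3/40 / 1/10 = 3/4
P(Z=1 | obs) = 1/40 / 1/10 = 1/4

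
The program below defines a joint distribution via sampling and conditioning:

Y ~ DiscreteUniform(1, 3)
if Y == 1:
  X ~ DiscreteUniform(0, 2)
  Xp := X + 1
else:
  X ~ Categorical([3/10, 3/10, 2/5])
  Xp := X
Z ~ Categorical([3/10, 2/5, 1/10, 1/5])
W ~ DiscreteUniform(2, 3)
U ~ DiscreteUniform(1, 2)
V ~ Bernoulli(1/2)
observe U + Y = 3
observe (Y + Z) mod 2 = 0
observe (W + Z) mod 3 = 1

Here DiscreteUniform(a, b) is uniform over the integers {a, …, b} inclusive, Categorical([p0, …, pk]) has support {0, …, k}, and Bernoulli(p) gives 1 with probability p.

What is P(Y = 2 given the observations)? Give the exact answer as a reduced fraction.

Enumerate traces; 12 have nonzero weight after conditioning:
  (Y=1, X=0, Z=1, W=3, U=2, V=0) weight 1/180
  (Y=1, X=0, Z=1, W=3, U=2, V=1) weight 1/180
  (Y=1, X=1, Z=1, W=3, U=2, V=0) weight 1/180
  (Y=1, X=1, Z=1, W=3, U=2, V=1) weight 1/180
  (Y=1, X=2, Z=1, W=3, U=2, V=0) weight 1/180
  (Y=1, X=2, Z=1, W=3, U=2, V=1) weight 1/180
  (Y=2, X=0, Z=2, W=2, U=1, V=0) weight 1/800
  (Y=2, X=0, Z=2, W=2, U=1, V=1) weight 1/800
  … 4 more
Group by Y:
  weight(Y=1) = 1/30
  weight(Y=2) = 1/120
Total weight = 1/30 + 1/120 = 1/24
P(Y=1 | obs) = 1/30 / 1/24 = 4/5
P(Y=2 | obs) = 1/120 / 1/24 = 1/5

P(Y = 2 | obs) = 1/5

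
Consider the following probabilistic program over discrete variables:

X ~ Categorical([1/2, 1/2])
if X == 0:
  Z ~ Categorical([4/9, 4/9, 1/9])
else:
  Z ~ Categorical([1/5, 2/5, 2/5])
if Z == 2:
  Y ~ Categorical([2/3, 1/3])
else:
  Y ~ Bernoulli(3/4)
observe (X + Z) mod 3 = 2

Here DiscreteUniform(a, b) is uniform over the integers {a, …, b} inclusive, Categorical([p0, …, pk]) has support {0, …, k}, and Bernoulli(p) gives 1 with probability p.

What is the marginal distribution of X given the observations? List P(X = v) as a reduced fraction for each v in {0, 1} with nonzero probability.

P(X=0) = 5/23, P(X=1) = 18/23

Enumerate traces; 4 have nonzero weight after conditioning:
  (X=0, Z=2, Y=0) weight 1/27
  (X=0, Z=2, Y=1) weight 1/54
  (X=1, Z=1, Y=0) weight 1/20
  (X=1, Z=1, Y=1) weight 3/20
Group by X:
  weight(X=0) = 1/18
  weight(X=1) = 1/5
Total weight = 1/18 + 1/5 = 23/90
P(X=0 | obs) = 1/18 / 23/90 = 5/23
P(X=1 | obs) = 1/5 / 23/90 = 18/23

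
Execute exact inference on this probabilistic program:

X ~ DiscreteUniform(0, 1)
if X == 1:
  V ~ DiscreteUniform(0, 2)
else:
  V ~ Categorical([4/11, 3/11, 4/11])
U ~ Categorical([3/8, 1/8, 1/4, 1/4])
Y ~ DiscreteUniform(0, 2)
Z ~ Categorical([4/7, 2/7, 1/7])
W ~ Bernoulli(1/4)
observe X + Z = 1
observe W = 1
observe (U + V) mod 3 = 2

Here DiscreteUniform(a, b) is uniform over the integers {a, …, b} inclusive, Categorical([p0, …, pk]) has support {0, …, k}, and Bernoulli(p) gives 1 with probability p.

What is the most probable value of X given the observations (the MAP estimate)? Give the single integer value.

Enumerate traces; 24 have nonzero weight after conditioning:
  (X=0, V=0, U=2, Y=0, Z=1, W=1) weight 1/924
  (X=0, V=0, U=2, Y=1, Z=1, W=1) weight 1/924
  (X=0, V=0, U=2, Y=2, Z=1, W=1) weight 1/924
  (X=0, V=1, U=1, Y=0, Z=1, W=1) weight 1/2464
  (X=0, V=1, U=1, Y=1, Z=1, W=1) weight 1/2464
  (X=0, V=1, U=1, Y=2, Z=1, W=1) weight 1/2464
  (X=0, V=2, U=0, Y=0, Z=1, W=1) weight 1/616
  (X=0, V=2, U=0, Y=1, Z=1, W=1) weight 1/616
  (X=1, V=0, U=2, Y=0, Z=0, W=1) weight 1/504
  … 15 more
Group by X:
  weight(X=0) = 31/2464
  weight(X=1) = 1/42
Total weight = 31/2464 + 1/42 = 269/7392
P(X=0 | obs) = 31/2464 / 269/7392 = 93/269
P(X=1 | obs) = 1/42 / 269/7392 = 176/269
argmax = 1

argmax_v P(X = v | obs) = 1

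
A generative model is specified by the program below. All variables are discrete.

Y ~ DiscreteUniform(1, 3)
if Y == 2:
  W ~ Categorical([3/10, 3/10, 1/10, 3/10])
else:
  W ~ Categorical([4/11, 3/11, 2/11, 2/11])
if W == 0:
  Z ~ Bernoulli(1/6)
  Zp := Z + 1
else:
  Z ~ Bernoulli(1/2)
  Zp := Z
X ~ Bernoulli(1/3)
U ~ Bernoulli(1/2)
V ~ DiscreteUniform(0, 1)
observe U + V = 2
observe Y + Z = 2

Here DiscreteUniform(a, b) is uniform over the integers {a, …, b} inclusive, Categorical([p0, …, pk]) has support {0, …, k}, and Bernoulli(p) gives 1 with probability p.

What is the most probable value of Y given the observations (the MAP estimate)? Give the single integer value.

Enumerate traces; 16 have nonzero weight after conditioning:
  (Y=1, W=0, Z=1, X=0, U=1, V=1) weight 1/297
  (Y=1, W=0, Z=1, X=1, U=1, V=1) weight 1/594
  (Y=1, W=1, Z=1, X=0, U=1, V=1) weight 1/132
  (Y=1, W=1, Z=1, X=1, U=1, V=1) weight 1/264
  (Y=1, W=2, Z=1, X=0, U=1, V=1) weight 1/198
  (Y=1, W=2, Z=1, X=1, U=1, V=1) weight 1/396
  (Y=1, W=3, Z=1, X=0, U=1, V=1) weight 1/198
  (Y=1, W=3, Z=1, X=1, U=1, V=1) weight 1/396
  (Y=2, W=0, Z=0, X=0, U=1, V=1) weight 1/72
  … 7 more
Group by Y:
  weight(Y=1) = 25/792
  weight(Y=2) = 1/20
Total weight = 25/792 + 1/20 = 323/3960
P(Y=1 | obs) = 25/792 / 323/3960 = 125/323
P(Y=2 | obs) = 1/20 / 323/3960 = 198/323
argmax = 2

argmax_v P(Y = v | obs) = 2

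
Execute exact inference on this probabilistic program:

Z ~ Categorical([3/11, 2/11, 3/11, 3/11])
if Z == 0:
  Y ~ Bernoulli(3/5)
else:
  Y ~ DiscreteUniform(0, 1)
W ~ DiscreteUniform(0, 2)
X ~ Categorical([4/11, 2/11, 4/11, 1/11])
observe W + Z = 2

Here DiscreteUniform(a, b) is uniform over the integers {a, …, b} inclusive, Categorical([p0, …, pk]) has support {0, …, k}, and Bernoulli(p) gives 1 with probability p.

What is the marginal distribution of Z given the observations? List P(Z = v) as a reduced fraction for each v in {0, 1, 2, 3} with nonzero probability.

Enumerate traces; 24 have nonzero weight after conditioning:
  (Z=0, Y=0, W=2, X=0) weight 8/605
  (Z=0, Y=0, W=2, X=1) weight 4/605
  (Z=0, Y=0, W=2, X=2) weight 8/605
  (Z=0, Y=0, W=2, X=3) weight 2/605
  (Z=0, Y=1, W=2, X=0) weight 12/605
  (Z=0, Y=1, W=2, X=1) weight 6/605
  (Z=0, Y=1, W=2, X=2) weight 12/605
  (Z=0, Y=1, W=2, X=3) weight 3/605
  (Z=1, Y=0, W=1, X=0) weight 4/363
  (Z=2, Y=0, W=0, X=0) weight 2/121
  … 14 more
Group by Z:
  weight(Z=0) = 1/11
  weight(Z=1) = 2/33
  weight(Z=2) = 1/11
Total weight = 1/11 + 2/33 + 1/11 = 8/33
P(Z=0 | obs) = 1/11 / 8/33 = 3/8
P(Z=1 | obs) = 2/33 / 8/33 = 1/4
P(Z=2 | obs) = 1/11 / 8/33 = 3/8

P(Z=0) = 3/8, P(Z=1) = 1/4, P(Z=2) = 3/8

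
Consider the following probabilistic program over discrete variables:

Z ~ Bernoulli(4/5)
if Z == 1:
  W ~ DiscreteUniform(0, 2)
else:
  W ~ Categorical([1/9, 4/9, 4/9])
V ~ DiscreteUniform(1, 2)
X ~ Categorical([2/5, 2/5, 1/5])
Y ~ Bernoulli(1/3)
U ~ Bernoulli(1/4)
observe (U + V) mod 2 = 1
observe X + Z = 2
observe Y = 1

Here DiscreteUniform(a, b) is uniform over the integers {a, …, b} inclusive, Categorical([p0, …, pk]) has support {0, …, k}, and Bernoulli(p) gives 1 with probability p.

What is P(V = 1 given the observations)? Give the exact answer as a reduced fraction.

P(V = 1 | obs) = 3/4

Enumerate traces; 12 have nonzero weight after conditioning:
  (Z=0, W=0, V=1, X=2, Y=1, U=0) weight 1/1800
  (Z=0, W=0, V=2, X=2, Y=1, U=1) weight 1/5400
  (Z=0, W=1, V=1, X=2, Y=1, U=0) weight 1/450
  (Z=0, W=1, V=2, X=2, Y=1, U=1) weight 1/1350
  (Z=0, W=2, V=1, X=2, Y=1, U=0) weight 1/450
  (Z=0, W=2, V=2, X=2, Y=1, U=1) weight 1/1350
  (Z=1, W=0, V=1, X=1, Y=1, U=0) weight 1/75
  (Z=1, W=0, V=2, X=1, Y=1, U=1) weight 1/225
  … 4 more
Group by V:
  weight(V=1) = 9/200
  weight(V=2) = 3/200
Total weight = 9/200 + 3/200 = 3/50
P(V=1 | obs) = 9/200 / 3/50 = 3/4
P(V=2 | obs) = 3/200 / 3/50 = 1/4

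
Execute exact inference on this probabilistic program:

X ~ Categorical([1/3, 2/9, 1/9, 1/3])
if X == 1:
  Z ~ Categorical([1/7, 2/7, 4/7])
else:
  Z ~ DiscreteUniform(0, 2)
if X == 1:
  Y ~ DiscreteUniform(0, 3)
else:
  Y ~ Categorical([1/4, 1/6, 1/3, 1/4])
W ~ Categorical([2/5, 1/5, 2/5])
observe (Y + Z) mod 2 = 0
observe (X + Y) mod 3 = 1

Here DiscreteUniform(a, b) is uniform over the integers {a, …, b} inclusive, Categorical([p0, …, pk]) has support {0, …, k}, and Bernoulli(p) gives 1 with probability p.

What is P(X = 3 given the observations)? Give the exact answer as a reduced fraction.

Enumerate traces; 21 have nonzero weight after conditioning:
  (X=0, Z=1, Y=1, W=0) weight 1/135
  (X=0, Z=1, Y=1, W=1) weight 1/270
  (X=0, Z=1, Y=1, W=2) weight 1/135
  (X=1, Z=0, Y=0, W=0) weight 1/315
  (X=1, Z=0, Y=0, W=1) weight 1/630
  (X=1, Z=0, Y=0, W=2) weight 1/315
  (X=1, Z=1, Y=3, W=0) weight 2/315
  (X=1, Z=1, Y=3, W=1) weight 1/315
  (X=2, Z=0, Y=2, W=0) weight 2/405
  (X=3, Z=1, Y=1, W=0) weight 1/135
  … 11 more
Group by X:
  weight(X=0) = 1/54
  weight(X=1) = 1/18
  weight(X=2) = 2/81
  weight(X=3) = 1/54
Total weight = 1/54 + 1/18 + 2/81 + 1/54 = 19/162
P(X=0 | obs) = 1/54 / 19/162 = 3/19
P(X=1 | obs) = 1/18 / 19/162 = 9/19
P(X=2 | obs) = 2/81 / 19/162 = 4/19
P(X=3 | obs) = 1/54 / 19/162 = 3/19

P(X = 3 | obs) = 3/19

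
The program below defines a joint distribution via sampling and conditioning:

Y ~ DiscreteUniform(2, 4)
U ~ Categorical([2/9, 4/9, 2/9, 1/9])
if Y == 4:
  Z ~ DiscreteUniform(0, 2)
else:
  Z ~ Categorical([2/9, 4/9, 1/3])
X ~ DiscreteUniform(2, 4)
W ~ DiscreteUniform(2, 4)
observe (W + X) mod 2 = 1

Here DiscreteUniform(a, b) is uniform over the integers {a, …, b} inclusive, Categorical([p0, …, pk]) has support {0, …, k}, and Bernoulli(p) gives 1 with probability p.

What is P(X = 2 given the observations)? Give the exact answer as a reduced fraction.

Enumerate traces; 144 have nonzero weight after conditioning:
  (Y=2, U=0, Z=0, X=2, W=3) weight 4/2187
  (Y=2, U=0, Z=0, X=3, W=2) weight 4/2187
  (Y=2, U=0, Z=0, X=3, W=4) weight 4/2187
  (Y=2, U=0, Z=0, X=4, W=3) weight 4/2187
  (Y=2, U=0, Z=1, X=2, W=3) weight 8/2187
  (Y=2, U=0, Z=1, X=3, W=2) weight 8/2187
  (Y=2, U=0, Z=1, X=3, W=4) weight 8/2187
  (Y=2, U=0, Z=1, X=4, W=3) weight 8/2187
  … 136 more
Group by X:
  weight(X=2) = 1/9
  weight(X=3) = 2/9
  weight(X=4) = 1/9
Total weight = 1/9 + 2/9 + 1/9 = 4/9
P(X=2 | obs) = 1/9 / 4/9 = 1/4
P(X=3 | obs) = 2/9 / 4/9 = 1/2
P(X=4 | obs) = 1/9 / 4/9 = 1/4

P(X = 2 | obs) = 1/4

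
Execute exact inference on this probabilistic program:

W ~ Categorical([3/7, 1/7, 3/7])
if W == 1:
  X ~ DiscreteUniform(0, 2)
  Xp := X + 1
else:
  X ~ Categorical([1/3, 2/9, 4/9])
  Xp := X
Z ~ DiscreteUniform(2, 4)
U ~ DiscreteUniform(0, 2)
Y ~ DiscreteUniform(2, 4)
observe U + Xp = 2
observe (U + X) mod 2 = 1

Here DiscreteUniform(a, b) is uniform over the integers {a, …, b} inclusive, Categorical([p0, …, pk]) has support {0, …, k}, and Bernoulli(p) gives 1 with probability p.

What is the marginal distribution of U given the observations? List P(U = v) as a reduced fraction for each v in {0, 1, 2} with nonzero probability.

Enumerate traces; 18 have nonzero weight after conditioning:
  (W=1, X=0, Z=2, U=1, Y=2) weight 1/567
  (W=1, X=0, Z=2, U=1, Y=3) weight 1/567
  (W=1, X=0, Z=2, U=1, Y=4) weight 1/567
  (W=1, X=0, Z=3, U=1, Y=2) weight 1/567
  (W=1, X=0, Z=3, U=1, Y=3) weight 1/567
  (W=1, X=0, Z=3, U=1, Y=4) weight 1/567
  (W=1, X=0, Z=4, U=1, Y=2) weight 1/567
  (W=1, X=0, Z=4, U=1, Y=3) weight 1/567
  (W=1, X=1, Z=2, U=0, Y=2) weight 1/567
  … 9 more
Group by U:
  weight(U=0) = 1/63
  weight(U=1) = 1/63
Total weight = 1/63 + 1/63 = 2/63
P(U=0 | obs) = 1/63 / 2/63 = 1/2
P(U=1 | obs) = 1/63 / 2/63 = 1/2

P(U=0) = 1/2, P(U=1) = 1/2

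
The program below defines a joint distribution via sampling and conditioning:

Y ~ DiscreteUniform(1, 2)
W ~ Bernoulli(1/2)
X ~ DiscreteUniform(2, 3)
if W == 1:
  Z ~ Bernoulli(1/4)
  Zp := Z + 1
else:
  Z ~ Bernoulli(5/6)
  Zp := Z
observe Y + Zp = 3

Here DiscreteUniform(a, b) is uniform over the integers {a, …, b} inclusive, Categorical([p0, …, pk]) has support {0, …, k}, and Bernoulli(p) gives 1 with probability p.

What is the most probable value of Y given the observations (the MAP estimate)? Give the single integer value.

argmax_v P(Y = v | obs) = 2

Enumerate traces; 6 have nonzero weight after conditioning:
  (Y=1, W=1, X=2, Z=1) weight 1/32
  (Y=1, W=1, X=3, Z=1) weight 1/32
  (Y=2, W=0, X=2, Z=1) weight 5/48
  (Y=2, W=0, X=3, Z=1) weight 5/48
  (Y=2, W=1, X=2, Z=0) weight 3/32
  (Y=2, W=1, X=3, Z=0) weight 3/32
Group by Y:
  weight(Y=1) = 1/16
  weight(Y=2) = 19/48
Total weight = 1/16 + 19/48 = 11/24
P(Y=1 | obs) = 1/16 / 11/24 = 3/22
P(Y=2 | obs) = 19/48 / 11/24 = 19/22
argmax = 2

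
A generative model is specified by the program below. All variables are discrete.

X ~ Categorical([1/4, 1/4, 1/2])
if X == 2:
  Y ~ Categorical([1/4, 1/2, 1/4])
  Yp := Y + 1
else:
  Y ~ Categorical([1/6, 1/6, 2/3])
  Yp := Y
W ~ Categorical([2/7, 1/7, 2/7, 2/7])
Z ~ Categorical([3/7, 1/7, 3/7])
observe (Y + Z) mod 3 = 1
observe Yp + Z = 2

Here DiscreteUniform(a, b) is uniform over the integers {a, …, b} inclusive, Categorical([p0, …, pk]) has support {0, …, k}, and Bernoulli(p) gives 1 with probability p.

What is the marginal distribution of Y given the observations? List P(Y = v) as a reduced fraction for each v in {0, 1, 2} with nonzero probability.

Enumerate traces; 8 have nonzero weight after conditioning:
  (X=2, Y=0, W=0, Z=1) weight 1/196
  (X=2, Y=0, W=1, Z=1) weight 1/392
  (X=2, Y=0, W=2, Z=1) weight 1/196
  (X=2, Y=0, W=3, Z=1) weight 1/196
  (X=2, Y=1, W=0, Z=0) weight 3/98
  (X=2, Y=1, W=1, Z=0) weight 3/196
  (X=2, Y=1, W=2, Z=0) weight 3/98
  (X=2, Y=1, W=3, Z=0) weight 3/98
Group by Y:
  weight(Y=0) = 1/56
  weight(Y=1) = 3/28
Total weight = 1/56 + 3/28 = 1/8
P(Y=0 | obs) = 1/56 / 1/8 = 1/7
P(Y=1 | obs) = 3/28 / 1/8 = 6/7

P(Y=0) = 1/7, P(Y=1) = 6/7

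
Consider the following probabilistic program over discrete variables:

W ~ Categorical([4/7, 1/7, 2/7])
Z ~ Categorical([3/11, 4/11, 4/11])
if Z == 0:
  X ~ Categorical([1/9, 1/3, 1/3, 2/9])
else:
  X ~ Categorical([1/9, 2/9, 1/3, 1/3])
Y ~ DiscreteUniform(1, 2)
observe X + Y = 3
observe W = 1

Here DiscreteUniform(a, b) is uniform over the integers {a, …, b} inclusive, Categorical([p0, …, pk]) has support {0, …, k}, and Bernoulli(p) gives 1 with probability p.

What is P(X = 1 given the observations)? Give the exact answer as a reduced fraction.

P(X = 1 | obs) = 25/58

Enumerate traces; 6 have nonzero weight after conditioning:
  (W=1, Z=0, X=1, Y=2) weight 1/154
  (W=1, Z=0, X=2, Y=1) weight 1/154
  (W=1, Z=1, X=1, Y=2) weight 4/693
  (W=1, Z=1, X=2, Y=1) weight 2/231
  (W=1, Z=2, X=1, Y=2) weight 4/693
  (W=1, Z=2, X=2, Y=1) weight 2/231
Group by X:
  weight(X=1) = 25/1386
  weight(X=2) = 1/42
Total weight = 25/1386 + 1/42 = 29/693
P(X=1 | obs) = 25/1386 / 29/693 = 25/58
P(X=2 | obs) = 1/42 / 29/693 = 33/58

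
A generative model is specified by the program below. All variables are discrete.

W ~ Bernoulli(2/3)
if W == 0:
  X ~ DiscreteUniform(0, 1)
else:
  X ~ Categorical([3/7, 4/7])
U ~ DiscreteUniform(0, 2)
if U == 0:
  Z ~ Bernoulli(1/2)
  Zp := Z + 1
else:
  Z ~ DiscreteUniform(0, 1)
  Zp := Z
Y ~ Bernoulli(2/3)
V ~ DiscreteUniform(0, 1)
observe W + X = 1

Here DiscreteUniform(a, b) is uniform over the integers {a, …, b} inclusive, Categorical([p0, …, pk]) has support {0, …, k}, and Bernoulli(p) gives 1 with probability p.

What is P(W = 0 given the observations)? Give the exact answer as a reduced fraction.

Enumerate traces; 48 have nonzero weight after conditioning:
  (W=0, X=1, U=0, Z=0, Y=0, V=0) weight 1/216
  (W=0, X=1, U=0, Z=0, Y=0, V=1) weight 1/216
  (W=0, X=1, U=0, Z=0, Y=1, V=0) weight 1/108
  (W=0, X=1, U=0, Z=0, Y=1, V=1) weight 1/108
  (W=0, X=1, U=0, Z=1, Y=0, V=0) weight 1/216
  (W=0, X=1, U=0, Z=1, Y=0, V=1) weight 1/216
  (W=0, X=1, U=0, Z=1, Y=1, V=0) weight 1/108
  (W=0, X=1, U=0, Z=1, Y=1, V=1) weight 1/108
  (W=1, X=0, U=0, Z=0, Y=0, V=0) weight 1/126
  … 39 more
Group by W:
  weight(W=0) = 1/6
  weight(W=1) = 2/7
Total weight = 1/6 + 2/7 = 19/42
P(W=0 | obs) = 1/6 / 19/42 = 7/19
P(W=1 | obs) = 2/7 / 19/42 = 12/19

P(W = 0 | obs) = 7/19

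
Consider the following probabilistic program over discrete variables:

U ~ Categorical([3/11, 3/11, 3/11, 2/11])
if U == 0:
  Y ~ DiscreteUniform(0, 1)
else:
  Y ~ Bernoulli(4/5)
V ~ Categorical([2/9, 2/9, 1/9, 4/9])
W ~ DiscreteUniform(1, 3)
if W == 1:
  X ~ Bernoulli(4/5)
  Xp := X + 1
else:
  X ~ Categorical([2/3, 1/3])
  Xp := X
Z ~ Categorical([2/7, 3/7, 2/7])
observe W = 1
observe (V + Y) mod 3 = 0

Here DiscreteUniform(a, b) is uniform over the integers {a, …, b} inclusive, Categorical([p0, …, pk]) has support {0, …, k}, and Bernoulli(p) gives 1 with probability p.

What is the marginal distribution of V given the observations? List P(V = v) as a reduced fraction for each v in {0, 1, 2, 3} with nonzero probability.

P(V=0) = 62/265, P(V=2) = 79/265, P(V=3) = 124/265

Enumerate traces; 72 have nonzero weight after conditioning:
  (U=0, Y=0, V=0, W=1, X=0, Z=0) weight 2/3465
  (U=0, Y=0, V=0, W=1, X=0, Z=1) weight 1/1155
  (U=0, Y=0, V=0, W=1, X=0, Z=2) weight 2/3465
  (U=0, Y=0, V=0, W=1, X=1, Z=0) weight 8/3465
  (U=0, Y=0, V=0, W=1, X=1, Z=1) weight 4/1155
  (U=0, Y=0, V=0, W=1, X=1, Z=2) weight 8/3465
  (U=0, Y=0, V=3, W=1, X=0, Z=0) weight 4/3465
  (U=0, Y=0, V=3, W=1, X=0, Z=1) weight 2/1155
  (U=0, Y=1, V=2, W=1, X=0, Z=0) weight 1/3465
  … 63 more
Group by V:
  weight(V=0) = 31/1485
  weight(V=2) = 79/2970
  weight(V=3) = 62/1485
Total weight = 31/1485 + 79/2970 + 62/1485 = 53/594
P(V=0 | obs) = 31/1485 / 53/594 = 62/265
P(V=2 | obs) = 79/2970 / 53/594 = 79/265
P(V=3 | obs) = 62/1485 / 53/594 = 124/265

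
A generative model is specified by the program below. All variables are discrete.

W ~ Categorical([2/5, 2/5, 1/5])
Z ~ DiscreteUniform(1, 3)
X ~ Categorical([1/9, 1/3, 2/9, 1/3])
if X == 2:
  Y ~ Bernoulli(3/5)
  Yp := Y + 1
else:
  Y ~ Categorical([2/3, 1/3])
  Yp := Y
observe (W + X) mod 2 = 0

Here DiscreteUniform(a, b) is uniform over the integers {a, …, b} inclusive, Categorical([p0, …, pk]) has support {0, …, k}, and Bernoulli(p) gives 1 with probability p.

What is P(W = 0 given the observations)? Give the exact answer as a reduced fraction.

P(W = 0 | obs) = 2/7

Enumerate traces; 36 have nonzero weight after conditioning:
  (W=0, Z=1, X=0, Y=0) weight 4/405
  (W=0, Z=1, X=0, Y=1) weight 2/405
  (W=0, Z=1, X=2, Y=0) weight 8/675
  (W=0, Z=1, X=2, Y=1) weight 4/225
  (W=0, Z=2, X=0, Y=0) weight 4/405
  (W=0, Z=2, X=0, Y=1) weight 2/405
  (W=0, Z=2, X=2, Y=0) weight 8/675
  (W=0, Z=2, X=2, Y=1) weight 4/225
  (W=1, Z=1, X=1, Y=0) weight 4/135
  (W=2, Z=1, X=0, Y=0) weight 2/405
  … 26 more
Group by W:
  weight(W=0) = 2/15
  weight(W=1) = 4/15
  weight(W=2) = 1/15
Total weight = 2/15 + 4/15 + 1/15 = 7/15
P(W=0 | obs) = 2/15 / 7/15 = 2/7
P(W=1 | obs) = 4/15 / 7/15 = 4/7
P(W=2 | obs) = 1/15 / 7/15 = 1/7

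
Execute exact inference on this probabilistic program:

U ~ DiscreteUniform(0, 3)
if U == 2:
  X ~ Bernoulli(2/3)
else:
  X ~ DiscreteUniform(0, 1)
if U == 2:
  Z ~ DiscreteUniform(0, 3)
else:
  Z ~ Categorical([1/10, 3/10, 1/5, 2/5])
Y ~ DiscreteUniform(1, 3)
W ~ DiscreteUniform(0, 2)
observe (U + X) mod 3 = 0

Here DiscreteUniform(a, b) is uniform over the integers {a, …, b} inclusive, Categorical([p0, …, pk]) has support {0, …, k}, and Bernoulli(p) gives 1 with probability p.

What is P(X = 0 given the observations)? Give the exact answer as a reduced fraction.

P(X = 0 | obs) = 3/5

Enumerate traces; 108 have nonzero weight after conditioning:
  (U=0, X=0, Z=0, Y=1, W=0) weight 1/720
  (U=0, X=0, Z=0, Y=1, W=1) weight 1/720
  (U=0, X=0, Z=0, Y=1, W=2) weight 1/720
  (U=0, X=0, Z=0, Y=2, W=0) weight 1/720
  (U=0, X=0, Z=0, Y=2, W=1) weight 1/720
  (U=0, X=0, Z=0, Y=2, W=2) weight 1/720
  (U=0, X=0, Z=0, Y=3, W=0) weight 1/720
  (U=0, X=0, Z=0, Y=3, W=1) weight 1/720
  (U=2, X=1, Z=0, Y=1, W=0) weight 1/216
  … 99 more
Group by X:
  weight(X=0) = 1/4
  weight(X=1) = 1/6
Total weight = 1/4 + 1/6 = 5/12
P(X=0 | obs) = 1/4 / 5/12 = 3/5
P(X=1 | obs) = 1/6 / 5/12 = 2/5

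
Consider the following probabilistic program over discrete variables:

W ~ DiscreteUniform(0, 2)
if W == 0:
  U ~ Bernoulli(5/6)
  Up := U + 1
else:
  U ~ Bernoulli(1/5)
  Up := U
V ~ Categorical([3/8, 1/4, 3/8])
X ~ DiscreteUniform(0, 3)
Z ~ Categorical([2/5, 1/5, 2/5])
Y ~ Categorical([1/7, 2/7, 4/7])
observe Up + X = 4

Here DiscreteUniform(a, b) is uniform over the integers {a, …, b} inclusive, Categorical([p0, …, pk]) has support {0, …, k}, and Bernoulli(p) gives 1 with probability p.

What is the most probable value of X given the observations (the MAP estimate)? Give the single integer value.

argmax_v P(X = v | obs) = 2

Enumerate traces; 108 have nonzero weight after conditioning:
  (W=0, U=0, V=0, X=3, Z=0, Y=0) weight 1/3360
  (W=0, U=0, V=0, X=3, Z=0, Y=1) weight 1/1680
  (W=0, U=0, V=0, X=3, Z=0, Y=2) weight 1/840
  (W=0, U=0, V=0, X=3, Z=1, Y=0) weight 1/6720
  (W=0, U=0, V=0, X=3, Z=1, Y=1) weight 1/3360
  (W=0, U=0, V=0, X=3, Z=1, Y=2) weight 1/1680
  (W=0, U=0, V=0, X=3, Z=2, Y=0) weight 1/3360
  (W=0, U=0, V=0, X=3, Z=2, Y=1) weight 1/1680
  (W=0, U=1, V=0, X=2, Z=0, Y=0) weight 1/672
  … 99 more
Group by X:
  weight(X=2) = 5/72
  weight(X=3) = 17/360
Total weight = 5/72 + 17/360 = 7/60
P(X=2 | obs) = 5/72 / 7/60 = 25/42
P(X=3 | obs) = 17/360 / 7/60 = 17/42
argmax = 2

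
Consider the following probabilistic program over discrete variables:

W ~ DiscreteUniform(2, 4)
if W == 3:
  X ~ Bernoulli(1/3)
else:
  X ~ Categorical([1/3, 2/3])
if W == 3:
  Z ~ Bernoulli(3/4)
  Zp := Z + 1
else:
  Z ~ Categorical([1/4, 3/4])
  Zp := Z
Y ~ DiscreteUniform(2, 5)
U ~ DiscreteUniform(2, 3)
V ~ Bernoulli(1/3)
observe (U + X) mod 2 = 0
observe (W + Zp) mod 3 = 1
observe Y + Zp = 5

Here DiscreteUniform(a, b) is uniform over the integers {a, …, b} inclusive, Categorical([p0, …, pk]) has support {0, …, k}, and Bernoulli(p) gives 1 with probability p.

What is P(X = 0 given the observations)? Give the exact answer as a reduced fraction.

P(X = 0 | obs) = 1/2

Enumerate traces; 8 have nonzero weight after conditioning:
  (W=3, X=0, Z=0, Y=4, U=2, V=0) weight 1/216
  (W=3, X=0, Z=0, Y=4, U=2, V=1) weight 1/432
  (W=3, X=1, Z=0, Y=4, U=3, V=0) weight 1/432
  (W=3, X=1, Z=0, Y=4, U=3, V=1) weight 1/864
  (W=4, X=0, Z=0, Y=5, U=2, V=0) weight 1/432
  (W=4, X=0, Z=0, Y=5, U=2, V=1) weight 1/864
  (W=4, X=1, Z=0, Y=5, U=3, V=0) weight 1/216
  (W=4, X=1, Z=0, Y=5, U=3, V=1) weight 1/432
Group by X:
  weight(X=0) = 1/96
  weight(X=1) = 1/96
Total weight = 1/96 + 1/96 = 1/48
P(X=0 | obs) = 1/96 / 1/48 = 1/2
P(X=1 | obs) = 1/96 / 1/48 = 1/2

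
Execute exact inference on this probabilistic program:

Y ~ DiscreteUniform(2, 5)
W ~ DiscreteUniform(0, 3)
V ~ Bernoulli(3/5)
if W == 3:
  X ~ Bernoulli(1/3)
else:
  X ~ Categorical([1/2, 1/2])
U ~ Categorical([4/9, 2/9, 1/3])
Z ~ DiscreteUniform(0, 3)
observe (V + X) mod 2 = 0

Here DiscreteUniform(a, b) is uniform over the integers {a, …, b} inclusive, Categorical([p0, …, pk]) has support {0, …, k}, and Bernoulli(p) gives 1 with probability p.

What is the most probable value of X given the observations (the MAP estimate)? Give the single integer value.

Enumerate traces; 384 have nonzero weight after conditioning:
  (Y=2, W=0, V=0, X=0, U=0, Z=0) weight 1/720
  (Y=2, W=0, V=0, X=0, U=0, Z=1) weight 1/720
  (Y=2, W=0, V=0, X=0, U=0, Z=2) weight 1/720
  (Y=2, W=0, V=0, X=0, U=0, Z=3) weight 1/720
  (Y=2, W=0, V=0, X=0, U=1, Z=0) weight 1/1440
  (Y=2, W=0, V=0, X=0, U=1, Z=1) weight 1/1440
  (Y=2, W=0, V=0, X=0, U=1, Z=2) weight 1/1440
  (Y=2, W=0, V=0, X=0, U=1, Z=3) weight 1/1440
  (Y=2, W=0, V=1, X=1, U=0, Z=0) weight 1/480
  … 375 more
Group by X:
  weight(X=0) = 13/60
  weight(X=1) = 11/40
Total weight = 13/60 + 11/40 = 59/120
P(X=0 | obs) = 13/60 / 59/120 = 26/59
P(X=1 | obs) = 11/40 / 59/120 = 33/59
argmax = 1

argmax_v P(X = v | obs) = 1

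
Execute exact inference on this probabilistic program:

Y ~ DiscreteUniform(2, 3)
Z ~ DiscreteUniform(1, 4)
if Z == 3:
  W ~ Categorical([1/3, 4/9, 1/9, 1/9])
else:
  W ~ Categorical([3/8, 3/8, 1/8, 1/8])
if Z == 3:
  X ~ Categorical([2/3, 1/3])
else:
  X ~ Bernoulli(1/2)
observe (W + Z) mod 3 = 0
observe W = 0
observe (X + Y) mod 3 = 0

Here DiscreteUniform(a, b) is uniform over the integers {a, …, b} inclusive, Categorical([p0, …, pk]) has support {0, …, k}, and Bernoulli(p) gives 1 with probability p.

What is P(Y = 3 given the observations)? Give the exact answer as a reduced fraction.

Enumerate traces; 2 have nonzero weight after conditioning:
  (Y=2, Z=3, W=0, X=1) weight 1/72
  (Y=3, Z=3, W=0, X=0) weight 1/36
Group by Y:
  weight(Y=2) = 1/72
  weight(Y=3) = 1/36
Total weight = 1/72 + 1/36 = 1/24
P(Y=2 | obs) = 1/72 / 1/24 = 1/3
P(Y=3 | obs) = 1/36 / 1/24 = 2/3

P(Y = 3 | obs) = 2/3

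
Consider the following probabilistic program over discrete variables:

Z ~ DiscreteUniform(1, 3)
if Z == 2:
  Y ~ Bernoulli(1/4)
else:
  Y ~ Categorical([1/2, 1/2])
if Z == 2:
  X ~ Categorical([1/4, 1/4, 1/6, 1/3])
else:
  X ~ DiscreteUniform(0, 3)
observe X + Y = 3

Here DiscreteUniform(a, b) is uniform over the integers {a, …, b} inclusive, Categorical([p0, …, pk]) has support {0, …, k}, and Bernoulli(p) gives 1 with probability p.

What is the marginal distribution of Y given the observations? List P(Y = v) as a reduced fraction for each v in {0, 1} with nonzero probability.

P(Y=0) = 12/19, P(Y=1) = 7/19

Enumerate traces; 6 have nonzero weight after conditioning:
  (Z=1, Y=0, X=3) weight 1/24
  (Z=1, Y=1, X=2) weight 1/24
  (Z=2, Y=0, X=3) weight 1/12
  (Z=2, Y=1, X=2) weight 1/72
  (Z=3, Y=0, X=3) weight 1/24
  (Z=3, Y=1, X=2) weight 1/24
Group by Y:
  weight(Y=0) = 1/6
  weight(Y=1) = 7/72
Total weight = 1/6 + 7/72 = 19/72
P(Y=0 | obs) = 1/6 / 19/72 = 12/19
P(Y=1 | obs) = 7/72 / 19/72 = 7/19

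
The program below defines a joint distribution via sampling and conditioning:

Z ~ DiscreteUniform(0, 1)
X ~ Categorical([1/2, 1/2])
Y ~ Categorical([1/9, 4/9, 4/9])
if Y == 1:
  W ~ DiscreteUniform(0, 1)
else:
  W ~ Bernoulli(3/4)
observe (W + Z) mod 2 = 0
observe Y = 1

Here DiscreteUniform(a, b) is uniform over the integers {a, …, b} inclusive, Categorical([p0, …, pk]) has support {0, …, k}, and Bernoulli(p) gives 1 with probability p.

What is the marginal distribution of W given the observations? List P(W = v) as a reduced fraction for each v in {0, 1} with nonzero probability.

Enumerate traces; 4 have nonzero weight after conditioning:
  (Z=0, X=0, Y=1, W=0) weight 1/18
  (Z=0, X=1, Y=1, W=0) weight 1/18
  (Z=1, X=0, Y=1, W=1) weight 1/18
  (Z=1, X=1, Y=1, W=1) weight 1/18
Group by W:
  weight(W=0) = 1/9
  weight(W=1) = 1/9
Total weight = 1/9 + 1/9 = 2/9
P(W=0 | obs) = 1/9 / 2/9 = 1/2
P(W=1 | obs) = 1/9 / 2/9 = 1/2

P(W=0) = 1/2, P(W=1) = 1/2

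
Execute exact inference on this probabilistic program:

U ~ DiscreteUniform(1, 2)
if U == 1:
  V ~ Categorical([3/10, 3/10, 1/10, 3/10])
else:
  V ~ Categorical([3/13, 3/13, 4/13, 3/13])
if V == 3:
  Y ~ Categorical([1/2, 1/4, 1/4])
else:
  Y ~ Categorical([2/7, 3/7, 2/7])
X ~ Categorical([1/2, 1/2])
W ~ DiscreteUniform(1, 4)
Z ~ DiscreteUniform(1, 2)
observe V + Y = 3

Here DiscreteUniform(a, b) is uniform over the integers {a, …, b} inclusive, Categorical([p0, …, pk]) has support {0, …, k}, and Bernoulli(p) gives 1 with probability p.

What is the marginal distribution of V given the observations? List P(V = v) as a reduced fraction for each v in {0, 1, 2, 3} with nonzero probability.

P(V=1) = 92/359, P(V=2) = 106/359, P(V=3) = 161/359

Enumerate traces; 96 have nonzero weight after conditioning:
  (U=1, V=1, Y=2, X=0, W=1, Z=1) weight 3/1120
  (U=1, V=1, Y=2, X=0, W=1, Z=2) weight 3/1120
  (U=1, V=1, Y=2, X=0, W=2, Z=1) weight 3/1120
  (U=1, V=1, Y=2, X=0, W=2, Z=2) weight 3/1120
  (U=1, V=1, Y=2, X=0, W=3, Z=1) weight 3/1120
  (U=1, V=1, Y=2, X=0, W=3, Z=2) weight 3/1120
  (U=1, V=1, Y=2, X=0, W=4, Z=1) weight 3/1120
  (U=1, V=1, Y=2, X=0, W=4, Z=2) weight 3/1120
  (U=1, V=2, Y=1, X=0, W=1, Z=1) weight 3/2240
  (U=1, V=3, Y=0, X=0, W=1, Z=1) weight 3/640
  … 86 more
Group by V:
  weight(V=1) = 69/910
  weight(V=2) = 159/1820
  weight(V=3) = 69/520
Total weight = 69/910 + 159/1820 + 69/520 = 1077/3640
P(V=1 | obs) = 69/910 / 1077/3640 = 92/359
P(V=2 | obs) = 159/1820 / 1077/3640 = 106/359
P(V=3 | obs) = 69/520 / 1077/3640 = 161/359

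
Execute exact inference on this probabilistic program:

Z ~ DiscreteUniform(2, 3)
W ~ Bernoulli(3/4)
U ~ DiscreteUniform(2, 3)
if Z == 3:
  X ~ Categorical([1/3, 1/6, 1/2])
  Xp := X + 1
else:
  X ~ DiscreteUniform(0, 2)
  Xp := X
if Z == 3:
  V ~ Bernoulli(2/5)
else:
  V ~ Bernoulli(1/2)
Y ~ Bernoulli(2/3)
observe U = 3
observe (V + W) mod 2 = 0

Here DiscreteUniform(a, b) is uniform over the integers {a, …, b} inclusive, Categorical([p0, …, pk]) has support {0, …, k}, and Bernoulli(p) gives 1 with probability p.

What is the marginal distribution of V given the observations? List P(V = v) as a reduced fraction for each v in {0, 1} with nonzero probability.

Enumerate traces; 24 have nonzero weight after conditioning:
  (Z=2, W=0, U=3, X=0, V=0, Y=0) weight 1/288
  (Z=2, W=0, U=3, X=0, V=0, Y=1) weight 1/144
  (Z=2, W=0, U=3, X=1, V=0, Y=0) weight 1/288
  (Z=2, W=0, U=3, X=1, V=0, Y=1) weight 1/144
  (Z=2, W=0, U=3, X=2, V=0, Y=0) weight 1/288
  (Z=2, W=0, U=3, X=2, V=0, Y=1) weight 1/144
  (Z=2, W=1, U=3, X=0, V=1, Y=0) weight 1/96
  (Z=2, W=1, U=3, X=0, V=1, Y=1) weight 1/48
  … 16 more
Group by V:
  weight(V=0) = 11/160
  weight(V=1) = 27/160
Total weight = 11/160 + 27/160 = 19/80
P(V=0 | obs) = 11/160 / 19/80 = 11/38
P(V=1 | obs) = 27/160 / 19/80 = 27/38

P(V=0) = 11/38, P(V=1) = 27/38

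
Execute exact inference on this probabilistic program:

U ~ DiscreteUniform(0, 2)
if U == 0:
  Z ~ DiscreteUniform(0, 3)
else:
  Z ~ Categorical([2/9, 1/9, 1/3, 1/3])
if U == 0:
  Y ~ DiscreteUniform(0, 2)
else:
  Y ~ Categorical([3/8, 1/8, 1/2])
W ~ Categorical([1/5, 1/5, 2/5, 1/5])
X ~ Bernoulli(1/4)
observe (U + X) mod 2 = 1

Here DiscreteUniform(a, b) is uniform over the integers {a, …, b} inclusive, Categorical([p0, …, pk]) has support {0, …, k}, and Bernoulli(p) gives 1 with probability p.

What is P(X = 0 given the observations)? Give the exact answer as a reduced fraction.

P(X = 0 | obs) = 3/5

Enumerate traces; 144 have nonzero weight after conditioning:
  (U=0, Z=0, Y=0, W=0, X=1) weight 1/720
  (U=0, Z=0, Y=0, W=1, X=1) weight 1/720
  (U=0, Z=0, Y=0, W=2, X=1) weight 1/360
  (U=0, Z=0, Y=0, W=3, X=1) weight 1/720
  (U=0, Z=0, Y=1, W=0, X=1) weight 1/720
  (U=0, Z=0, Y=1, W=1, X=1) weight 1/720
  (U=0, Z=0, Y=1, W=2, X=1) weight 1/360
  (U=0, Z=0, Y=1, W=3, X=1) weight 1/720
  (U=1, Z=0, Y=0, W=0, X=0) weight 1/240
  … 135 more
Group by X:
  weight(X=0) = 1/4
  weight(X=1) = 1/6
Total weight = 1/4 + 1/6 = 5/12
P(X=0 | obs) = 1/4 / 5/12 = 3/5
P(X=1 | obs) = 1/6 / 5/12 = 2/5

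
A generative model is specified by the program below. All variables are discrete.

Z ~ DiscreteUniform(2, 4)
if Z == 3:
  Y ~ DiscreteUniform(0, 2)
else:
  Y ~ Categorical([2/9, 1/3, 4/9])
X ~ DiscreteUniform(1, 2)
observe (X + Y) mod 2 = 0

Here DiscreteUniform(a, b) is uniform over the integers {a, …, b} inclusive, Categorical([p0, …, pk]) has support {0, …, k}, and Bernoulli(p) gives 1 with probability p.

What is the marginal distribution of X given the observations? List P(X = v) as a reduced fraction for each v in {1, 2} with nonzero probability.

Enumerate traces; 9 have nonzero weight after conditioning:
  (Z=2, Y=0, X=2) weight 1/27
  (Z=2, Y=1, X=1) weight 1/18
  (Z=2, Y=2, X=2) weight 2/27
  (Z=3, Y=0, X=2) weight 1/18
  (Z=3, Y=1, X=1) weight 1/18
  (Z=3, Y=2, X=2) weight 1/18
  (Z=4, Y=0, X=2) weight 1/27
  (Z=4, Y=1, X=1) weight 1/18
  … 1 more
Group by X:
  weight(X=1) = 1/6
  weight(X=2) = 1/3
Total weight = 1/6 + 1/3 = 1/2
P(X=1 | obs) = 1/6 / 1/2 = 1/3
P(X=2 | obs) = 1/3 / 1/2 = 2/3

P(X=1) = 1/3, P(X=2) = 2/3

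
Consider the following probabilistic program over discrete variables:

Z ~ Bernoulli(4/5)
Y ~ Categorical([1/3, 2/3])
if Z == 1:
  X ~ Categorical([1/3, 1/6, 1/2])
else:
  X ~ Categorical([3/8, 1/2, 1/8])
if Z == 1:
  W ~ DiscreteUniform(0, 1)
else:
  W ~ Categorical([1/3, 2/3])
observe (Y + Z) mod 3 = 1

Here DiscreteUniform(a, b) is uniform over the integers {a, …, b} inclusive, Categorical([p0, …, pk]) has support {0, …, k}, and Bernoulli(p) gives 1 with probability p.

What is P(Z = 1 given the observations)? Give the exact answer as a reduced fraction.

Enumerate traces; 12 have nonzero weight after conditioning:
  (Z=0, Y=1, X=0, W=0) weight 1/60
  (Z=0, Y=1, X=0, W=1) weight 1/30
  (Z=0, Y=1, X=1, W=0) weight 1/45
  (Z=0, Y=1, X=1, W=1) weight 2/45
  (Z=0, Y=1, X=2, W=0) weight 1/180
  (Z=0, Y=1, X=2, W=1) weight 1/90
  (Z=1, Y=0, X=0, W=0) weight 2/45
  (Z=1, Y=0, X=0, W=1) weight 2/45
  … 4 more
Group by Z:
  weight(Z=0) = 2/15
  weight(Z=1) = 4/15
Total weight = 2/15 + 4/15 = 2/5
P(Z=0 | obs) = 2/15 / 2/5 = 1/3
P(Z=1 | obs) = 4/15 / 2/5 = 2/3

P(Z = 1 | obs) = 2/3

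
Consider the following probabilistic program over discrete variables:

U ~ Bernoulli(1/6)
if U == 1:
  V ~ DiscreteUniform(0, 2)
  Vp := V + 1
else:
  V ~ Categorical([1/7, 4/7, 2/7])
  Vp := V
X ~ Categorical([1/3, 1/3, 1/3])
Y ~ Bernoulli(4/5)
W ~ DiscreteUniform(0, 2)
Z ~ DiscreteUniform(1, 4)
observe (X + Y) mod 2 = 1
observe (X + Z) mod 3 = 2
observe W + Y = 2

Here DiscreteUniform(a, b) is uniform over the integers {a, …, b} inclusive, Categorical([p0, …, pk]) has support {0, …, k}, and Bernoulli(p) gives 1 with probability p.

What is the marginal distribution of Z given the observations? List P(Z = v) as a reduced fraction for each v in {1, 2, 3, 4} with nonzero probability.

P(Z=1) = 1/10, P(Z=2) = 2/5, P(Z=3) = 2/5, P(Z=4) = 1/10

Enumerate traces; 24 have nonzero weight after conditioning:
  (U=0, V=0, X=0, Y=1, W=1, Z=2) weight 1/378
  (U=0, V=0, X=1, Y=0, W=2, Z=1) weight 1/1512
  (U=0, V=0, X=1, Y=0, W=2, Z=4) weight 1/1512
  (U=0, V=0, X=2, Y=1, W=1, Z=3) weight 1/378
  (U=0, V=1, X=0, Y=1, W=1, Z=2) weight 2/189
  (U=0, V=1, X=1, Y=0, W=2, Z=1) weight 1/378
  (U=0, V=1, X=1, Y=0, W=2, Z=4) weight 1/378
  (U=0, V=1, X=2, Y=1, W=1, Z=3) weight 2/189
  … 16 more
Group by Z:
  weight(Z=1) = 1/180
  weight(Z=2) = 1/45
  weight(Z=3) = 1/45
  weight(Z=4) = 1/180
Total weight = 1/180 + 1/45 + 1/45 + 1/180 = 1/18
P(Z=1 | obs) = 1/180 / 1/18 = 1/10
P(Z=2 | obs) = 1/45 / 1/18 = 2/5
P(Z=3 | obs) = 1/45 / 1/18 = 2/5
P(Z=4 | obs) = 1/180 / 1/18 = 1/10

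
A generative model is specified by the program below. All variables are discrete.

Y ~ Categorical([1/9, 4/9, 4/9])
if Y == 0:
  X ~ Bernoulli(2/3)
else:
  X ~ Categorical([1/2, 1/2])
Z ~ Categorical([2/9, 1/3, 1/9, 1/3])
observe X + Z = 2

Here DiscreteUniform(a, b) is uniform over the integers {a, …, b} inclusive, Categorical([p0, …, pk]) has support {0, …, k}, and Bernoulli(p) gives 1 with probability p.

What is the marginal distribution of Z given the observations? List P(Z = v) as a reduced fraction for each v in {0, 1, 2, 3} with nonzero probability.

P(Z=1) = 42/55, P(Z=2) = 13/55

Enumerate traces; 6 have nonzero weight after conditioning:
  (Y=0, X=0, Z=2) weight 1/243
  (Y=0, X=1, Z=1) weight 2/81
  (Y=1, X=0, Z=2) weight 2/81
  (Y=1, X=1, Z=1) weight 2/27
  (Y=2, X=0, Z=2) weight 2/81
  (Y=2, X=1, Z=1) weight 2/27
Group by Z:
  weight(Z=1) = 14/81
  weight(Z=2) = 13/243
Total weight = 14/81 + 13/243 = 55/243
P(Z=1 | obs) = 14/81 / 55/243 = 42/55
P(Z=2 | obs) = 13/243 / 55/243 = 13/55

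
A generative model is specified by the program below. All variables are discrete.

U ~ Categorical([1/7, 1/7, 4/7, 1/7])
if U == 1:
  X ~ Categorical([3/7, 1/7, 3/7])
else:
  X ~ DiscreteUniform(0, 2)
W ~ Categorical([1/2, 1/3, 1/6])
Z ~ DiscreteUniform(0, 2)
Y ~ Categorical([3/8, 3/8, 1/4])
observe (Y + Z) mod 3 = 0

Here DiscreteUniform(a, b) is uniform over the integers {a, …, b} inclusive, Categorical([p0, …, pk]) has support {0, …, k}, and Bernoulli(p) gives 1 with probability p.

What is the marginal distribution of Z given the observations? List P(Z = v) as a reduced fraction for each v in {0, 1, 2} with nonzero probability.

P(Z=0) = 3/8, P(Z=1) = 1/4, P(Z=2) = 3/8

Enumerate traces; 108 have nonzero weight after conditioning:
  (U=0, X=0, W=0, Z=0, Y=0) weight 1/336
  (U=0, X=0, W=0, Z=1, Y=2) weight 1/504
  (U=0, X=0, W=0, Z=2, Y=1) weight 1/336
  (U=0, X=0, W=1, Z=0, Y=0) weight 1/504
  (U=0, X=0, W=1, Z=1, Y=2) weight 1/756
  (U=0, X=0, W=1, Z=2, Y=1) weight 1/504
  (U=0, X=0, W=2, Z=0, Y=0) weight 1/1008
  (U=0, X=0, W=2, Z=1, Y=2) weight 1/1512
  … 100 more
Group by Z:
  weight(Z=0) = 1/8
  weight(Z=1) = 1/12
  weight(Z=2) = 1/8
Total weight = 1/8 + 1/12 + 1/8 = 1/3
P(Z=0 | obs) = 1/8 / 1/3 = 3/8
P(Z=1 | obs) = 1/12 / 1/3 = 1/4
P(Z=2 | obs) = 1/8 / 1/3 = 3/8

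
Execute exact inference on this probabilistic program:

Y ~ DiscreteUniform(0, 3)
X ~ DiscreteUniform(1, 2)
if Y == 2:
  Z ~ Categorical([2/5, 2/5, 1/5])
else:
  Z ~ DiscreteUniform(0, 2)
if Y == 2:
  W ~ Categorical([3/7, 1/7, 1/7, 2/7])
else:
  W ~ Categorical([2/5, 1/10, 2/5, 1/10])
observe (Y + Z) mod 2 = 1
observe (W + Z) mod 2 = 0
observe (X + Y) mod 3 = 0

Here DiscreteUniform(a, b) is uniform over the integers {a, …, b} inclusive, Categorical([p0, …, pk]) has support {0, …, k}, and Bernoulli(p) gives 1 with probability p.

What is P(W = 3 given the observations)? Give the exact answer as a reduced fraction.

P(W = 3 | obs) = 6/37

Enumerate traces; 6 have nonzero weight after conditioning:
  (Y=1, X=2, Z=0, W=0) weight 1/60
  (Y=1, X=2, Z=0, W=2) weight 1/60
  (Y=1, X=2, Z=2, W=0) weight 1/60
  (Y=1, X=2, Z=2, W=2) weight 1/60
  (Y=2, X=1, Z=1, W=1) weight 1/140
  (Y=2, X=1, Z=1, W=3) weight 1/70
Group by W:
  weight(W=0) = 1/30
  weight(W=1) = 1/140
  weight(W=2) = 1/30
  weight(W=3) = 1/70
Total weight = 1/30 + 1/140 + 1/30 + 1/70 = 37/420
P(W=0 | obs) = 1/30 / 37/420 = 14/37
P(W=1 | obs) = 1/140 / 37/420 = 3/37
P(W=2 | obs) = 1/30 / 37/420 = 14/37
P(W=3 | obs) = 1/70 / 37/420 = 6/37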